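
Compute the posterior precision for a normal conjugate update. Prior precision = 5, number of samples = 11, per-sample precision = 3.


tau_post = tau_0 + n * tau
= 5 + 11 * 3 = 38

38


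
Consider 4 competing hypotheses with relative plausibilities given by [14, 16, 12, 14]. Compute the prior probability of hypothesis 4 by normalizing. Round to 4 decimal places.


Sum of weights = 14 + 16 + 12 + 14 = 56
Normalized prior for H4 = 14 / 56
= 0.25

0.25


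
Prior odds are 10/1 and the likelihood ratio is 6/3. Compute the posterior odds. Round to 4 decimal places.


Posterior odds = prior odds * likelihood ratio
= (10/1) * (6/3)
= 60 / 3
= 20.0

20.0


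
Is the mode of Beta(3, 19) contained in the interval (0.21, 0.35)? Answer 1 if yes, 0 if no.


Mode = (a-1)/(a+b-2) = 2/20 = 0.1
Interval: (0.21, 0.35)
Contains mode? 0

0


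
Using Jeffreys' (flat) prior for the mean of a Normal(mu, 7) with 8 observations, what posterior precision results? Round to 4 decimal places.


Flat prior means prior precision is 0.
Posterior precision = n / sigma^2 = 8/7 = 1.1429

1.1429


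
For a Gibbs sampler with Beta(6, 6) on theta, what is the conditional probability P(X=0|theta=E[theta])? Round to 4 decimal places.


E[theta] = 6/(6+6) = 0.5
P(X=0|theta) = 1 - theta = 0.5

0.5


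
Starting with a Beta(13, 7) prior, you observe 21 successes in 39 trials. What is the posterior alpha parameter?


For a Beta-Binomial conjugate model:
Posterior alpha = prior alpha + number of successes
= 13 + 21 = 34

34


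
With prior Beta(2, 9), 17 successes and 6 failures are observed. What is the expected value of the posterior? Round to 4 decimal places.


Posterior = Beta(19, 15)
E[theta] = alpha/(alpha+beta)
= 19/34 = 0.5588

0.5588


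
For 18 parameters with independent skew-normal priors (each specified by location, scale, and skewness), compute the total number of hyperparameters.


A skew-normal prior has 3 hyperparameters per parameter.
Total = 18 * 3 = 54

54


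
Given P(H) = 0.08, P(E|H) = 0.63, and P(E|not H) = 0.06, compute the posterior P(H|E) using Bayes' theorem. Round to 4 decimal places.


By Bayes' theorem: P(H|E) = P(E|H)*P(H) / P(E)
P(E) = P(E|H)*P(H) + P(E|not H)*P(not H)
P(E) = 0.63*0.08 + 0.06*0.92 = 0.1056
P(H|E) = 0.63*0.08 / 0.1056 = 0.4773

0.4773


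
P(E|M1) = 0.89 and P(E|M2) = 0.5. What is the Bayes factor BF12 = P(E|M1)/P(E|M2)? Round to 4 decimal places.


Bayes factor BF12 = P(E|M1) / P(E|M2)
= 0.89 / 0.5
= 1.78

1.78


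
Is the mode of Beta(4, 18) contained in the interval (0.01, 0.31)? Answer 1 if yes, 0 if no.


Mode = (a-1)/(a+b-2) = 3/20 = 0.15
Interval: (0.01, 0.31)
Contains mode? 1

1


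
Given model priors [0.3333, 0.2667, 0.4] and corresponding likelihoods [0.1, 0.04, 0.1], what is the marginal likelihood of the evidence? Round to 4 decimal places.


P(E) = sum_i P(M_i) P(E|M_i)
= 0.0333 + 0.0107 + 0.04
= 0.084

0.084


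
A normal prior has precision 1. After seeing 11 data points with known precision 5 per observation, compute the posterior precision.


In the conjugate normal model, precisions add:
tau_posterior = tau_prior + n * tau_data
= 1 + 11*5 = 56

56


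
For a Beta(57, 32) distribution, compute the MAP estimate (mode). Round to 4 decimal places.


MAP = mode = (a-1)/(a+b-2)
= (57-1)/(57+32-2)
= 56/87 = 0.6437

0.6437


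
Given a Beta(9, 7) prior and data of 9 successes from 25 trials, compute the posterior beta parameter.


Number of failures = 25 - 9 = 16
Posterior beta = 7 + 16 = 23

23


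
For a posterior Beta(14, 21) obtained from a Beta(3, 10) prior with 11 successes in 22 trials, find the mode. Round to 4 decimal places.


Mode = (alpha - 1) / (alpha + beta - 2)
= 13 / 33
= 0.3939

0.3939


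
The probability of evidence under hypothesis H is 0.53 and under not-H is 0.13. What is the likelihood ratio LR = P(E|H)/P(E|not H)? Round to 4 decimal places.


LR = 0.53 / 0.13
= 4.0769

4.0769


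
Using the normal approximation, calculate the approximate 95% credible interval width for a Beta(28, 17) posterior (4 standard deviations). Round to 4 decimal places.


Var(Beta) = 28*17/(45^2 * 46) = 0.0051
SD = 0.0715
Width ~ 4*SD = 0.2859

0.2859


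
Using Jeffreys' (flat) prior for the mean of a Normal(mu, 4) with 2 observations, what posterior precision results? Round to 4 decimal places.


Flat prior means prior precision is 0.
Posterior precision = n / sigma^2 = 2/4 = 0.5

0.5


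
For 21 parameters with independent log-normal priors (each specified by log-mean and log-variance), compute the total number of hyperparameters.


A log-normal prior has 2 hyperparameters per parameter.
Total = 21 * 2 = 42

42


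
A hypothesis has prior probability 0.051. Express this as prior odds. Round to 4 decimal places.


Odds = P(H) / P(not H) = 0.051 / 0.949
= 0.0537

0.0537


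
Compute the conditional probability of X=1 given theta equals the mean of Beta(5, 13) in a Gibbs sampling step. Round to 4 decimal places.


Mean of Beta(5, 13) = 0.2778
P(X=1 | theta=0.2778) = 0.2778

0.2778


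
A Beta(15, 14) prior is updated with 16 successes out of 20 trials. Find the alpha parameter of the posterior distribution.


In the Beta-Binomial conjugate update:
alpha_post = alpha_prior + successes
= 15 + 16
= 31

31


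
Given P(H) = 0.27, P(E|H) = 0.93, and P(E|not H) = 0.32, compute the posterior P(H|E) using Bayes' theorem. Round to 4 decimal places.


By Bayes' theorem: P(H|E) = P(E|H)*P(H) / P(E)
P(E) = P(E|H)*P(H) + P(E|not H)*P(not H)
P(E) = 0.93*0.27 + 0.32*0.73 = 0.4847
P(H|E) = 0.93*0.27 / 0.4847 = 0.5181

0.5181


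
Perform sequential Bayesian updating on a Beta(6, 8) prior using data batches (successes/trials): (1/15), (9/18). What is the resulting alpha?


Accumulate successes: 10
Posterior alpha = prior alpha + sum of successes
= 6 + 10 = 16

16


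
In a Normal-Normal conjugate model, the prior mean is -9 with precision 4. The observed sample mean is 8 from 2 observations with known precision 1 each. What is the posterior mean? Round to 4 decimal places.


Posterior precision = tau0 + n*tau = 4 + 2*1 = 6
Posterior mean = (tau0*mu0 + n*tau*xbar) / posterior_precision
= (4*-9 + 2*1*8) / 6
= -20 / 6 = -3.3333

-3.3333


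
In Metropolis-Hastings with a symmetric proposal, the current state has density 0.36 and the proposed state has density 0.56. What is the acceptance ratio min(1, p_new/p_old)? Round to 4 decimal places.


Ratio = p_new / p_old = 0.56 / 0.36 = 1.5556
Acceptance = min(1, 1.5556) = 1.0

1.0


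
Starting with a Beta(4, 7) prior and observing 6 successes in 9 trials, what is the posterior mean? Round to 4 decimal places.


Posterior parameters: alpha = 4 + 6 = 10
beta = 7 + 3 = 10
Posterior mean = alpha / (alpha + beta) = 10 / 20
= 0.5

0.5


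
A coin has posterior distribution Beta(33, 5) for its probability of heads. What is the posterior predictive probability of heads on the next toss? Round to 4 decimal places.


Posterior predictive = E[theta] = alpha/(alpha+beta)
= 33/38
= 0.8684

0.8684


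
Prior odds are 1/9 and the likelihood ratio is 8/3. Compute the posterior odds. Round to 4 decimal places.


Posterior odds = prior odds * likelihood ratio
= (1/9) * (8/3)
= 8 / 27
= 0.2963

0.2963


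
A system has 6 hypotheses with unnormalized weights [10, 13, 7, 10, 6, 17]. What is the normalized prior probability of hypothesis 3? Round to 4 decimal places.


The normalized prior is the weight divided by the total.
Total weight = 63
P(H3) = 7 / 63 = 0.1111

0.1111


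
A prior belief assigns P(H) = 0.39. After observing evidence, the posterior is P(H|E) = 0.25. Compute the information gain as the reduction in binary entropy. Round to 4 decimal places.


H(prior) = -0.39*log2(0.39) - 0.61*log2(0.61)
= 0.9648
H(post) = -0.25*log2(0.25) - 0.75*log2(0.75)
= 0.8113
IG = 0.9648 - 0.8113 = 0.1535

0.1535


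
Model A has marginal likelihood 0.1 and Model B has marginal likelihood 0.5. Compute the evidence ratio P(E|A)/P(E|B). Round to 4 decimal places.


Evidence ratio = P(E|A) / P(E|B)
= 0.1 / 0.5
= 0.2

0.2


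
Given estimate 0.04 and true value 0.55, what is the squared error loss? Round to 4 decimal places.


Squared error = (estimate - true)^2
Difference = -0.51
Loss = -0.51^2 = 0.2601

0.2601


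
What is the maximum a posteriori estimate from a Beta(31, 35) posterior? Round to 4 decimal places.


The MAP estimate equals the mode of the distribution.
Mode of Beta(a,b) = (a-1)/(a+b-2)
= 30/64
= 0.4688

0.4688


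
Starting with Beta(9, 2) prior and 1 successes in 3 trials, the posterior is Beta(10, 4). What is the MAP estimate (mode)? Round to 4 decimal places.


The mode of Beta(a, b) when a > 1 and b > 1 is (a-1)/(a+b-2)
= (10 - 1) / (10 + 4 - 2)
= 9 / 12
= 0.75

0.75


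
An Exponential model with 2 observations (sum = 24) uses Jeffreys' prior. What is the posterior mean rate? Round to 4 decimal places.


Posterior Gamma(2, 24)
E[lambda] = 2/24 = 0.0833

0.0833


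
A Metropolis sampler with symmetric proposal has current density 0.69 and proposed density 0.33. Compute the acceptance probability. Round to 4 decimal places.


For symmetric proposals, acceptance = min(1, pi(x*)/pi(x))
= min(1, 0.33/0.69)
= min(1, 0.4783) = 0.4783

0.4783


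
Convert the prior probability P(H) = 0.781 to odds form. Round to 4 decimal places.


P(not H) = 1 - 0.781 = 0.219
Odds = 0.781 / 0.219 = 3.5662

3.5662


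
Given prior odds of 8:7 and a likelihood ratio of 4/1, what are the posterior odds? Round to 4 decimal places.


Posterior odds = prior odds * LR
Prior odds = 8/7 = 1.1429
LR = 4/1 = 4.0
Posterior odds = 1.1429 * 4.0 = 4.5714

4.5714


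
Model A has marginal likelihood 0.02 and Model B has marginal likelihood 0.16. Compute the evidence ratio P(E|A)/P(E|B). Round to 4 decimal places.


Evidence ratio = P(E|A) / P(E|B)
= 0.02 / 0.16
= 0.125

0.125


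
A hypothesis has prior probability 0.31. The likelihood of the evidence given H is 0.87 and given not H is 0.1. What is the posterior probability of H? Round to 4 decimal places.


Using Bayes' theorem:
P(E) = 0.31 * 0.87 + 0.69 * 0.1
P(E) = 0.3387
P(H|E) = (0.31 * 0.87) / 0.3387 = 0.7963

0.7963


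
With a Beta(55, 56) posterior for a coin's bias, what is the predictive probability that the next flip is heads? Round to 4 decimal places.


The predictive probability equals the posterior mean.
P(next = heads) = alpha / (alpha + beta)
= 55 / 111 = 0.4955

0.4955


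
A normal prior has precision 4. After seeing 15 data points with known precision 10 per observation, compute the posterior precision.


In the conjugate normal model, precisions add:
tau_posterior = tau_prior + n * tau_data
= 4 + 15*10 = 154

154


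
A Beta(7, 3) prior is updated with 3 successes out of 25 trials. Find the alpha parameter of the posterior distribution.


In the Beta-Binomial conjugate update:
alpha_post = alpha_prior + successes
= 7 + 3
= 10

10


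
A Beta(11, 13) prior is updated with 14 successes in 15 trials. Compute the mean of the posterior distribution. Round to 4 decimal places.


After update: Beta(25, 14)
Mean = 25 / (25 + 14) = 25 / 39
= 0.641

0.641


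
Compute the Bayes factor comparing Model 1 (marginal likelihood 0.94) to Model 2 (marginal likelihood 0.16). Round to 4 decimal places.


BF12 = marginal likelihood of M1 / marginal likelihood of M2
= 0.94/0.16
= 5.875

5.875


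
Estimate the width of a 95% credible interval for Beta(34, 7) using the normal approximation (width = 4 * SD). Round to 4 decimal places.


For Beta(a,b): Var = ab/((a+b)^2(a+b+1))
Var = 0.0034, SD = 0.0581
Approximate 95% CI width = 4 * 0.0581 = 0.2322

0.2322


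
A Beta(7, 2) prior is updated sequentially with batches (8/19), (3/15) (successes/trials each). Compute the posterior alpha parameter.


Sequential conjugate updating is equivalent to a single batch update.
Total successes across all batches = 11
alpha_posterior = alpha_prior + total_successes = 7 + 11
= 18

18


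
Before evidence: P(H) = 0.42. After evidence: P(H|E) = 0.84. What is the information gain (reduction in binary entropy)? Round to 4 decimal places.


Prior entropy = 0.9815
Posterior entropy = 0.6343
Information gain = 0.9815 - 0.6343 = 0.3471

0.3471


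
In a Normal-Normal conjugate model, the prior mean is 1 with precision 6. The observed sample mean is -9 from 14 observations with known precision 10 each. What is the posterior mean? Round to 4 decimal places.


Posterior precision = tau0 + n*tau = 6 + 14*10 = 146
Posterior mean = (tau0*mu0 + n*tau*xbar) / posterior_precision
= (6*1 + 14*10*-9) / 146
= -1254 / 146 = -8.589

-8.589


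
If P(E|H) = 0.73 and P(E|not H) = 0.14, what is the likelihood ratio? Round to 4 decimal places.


Likelihood ratio = P(E|H) / P(E|not H)
= 0.73 / 0.14
= 5.2143

5.2143


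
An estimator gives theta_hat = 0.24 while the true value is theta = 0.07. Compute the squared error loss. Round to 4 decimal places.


The squared error loss is (theta_hat - theta)^2
= (0.24 - 0.07)^2
= (0.17)^2 = 0.0289

0.0289


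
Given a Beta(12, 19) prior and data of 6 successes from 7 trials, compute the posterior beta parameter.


Number of failures = 7 - 6 = 1
Posterior beta = 19 + 1 = 20

20


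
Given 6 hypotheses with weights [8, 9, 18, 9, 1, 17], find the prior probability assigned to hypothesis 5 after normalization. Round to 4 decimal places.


To normalize, divide each weight by the sum of all weights.
Sum = 62
Prior(H5) = 1/62 = 0.0161

0.0161


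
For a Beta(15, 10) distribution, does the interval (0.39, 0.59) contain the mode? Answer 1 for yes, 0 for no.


Mode of Beta(a,b) = (a-1)/(a+b-2)
= (15-1)/(15+10-2) = 0.6087
Check: 0.39 <= 0.6087 <= 0.59?
Result: 0

0


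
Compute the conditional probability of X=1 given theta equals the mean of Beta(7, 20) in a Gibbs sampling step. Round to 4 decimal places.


Mean of Beta(7, 20) = 0.2593
P(X=1 | theta=0.2593) = 0.2593

0.2593


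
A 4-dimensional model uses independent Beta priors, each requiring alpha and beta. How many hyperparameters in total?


Per parameter: 2 (alpha and beta).
Total = 4 * 2 = 8

8


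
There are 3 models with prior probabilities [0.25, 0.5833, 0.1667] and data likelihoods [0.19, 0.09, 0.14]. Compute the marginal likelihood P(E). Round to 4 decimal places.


P(E) = sum over models of P(M_i) * P(E|M_i)
= 0.25*0.19 + 0.5833*0.09 + 0.1667*0.14
= 0.1233

0.1233


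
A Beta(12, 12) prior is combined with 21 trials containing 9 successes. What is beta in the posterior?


In conjugate updating:
beta_posterior = beta_prior + (n - k)
= 12 + (21 - 9)
= 12 + 12 = 24

24


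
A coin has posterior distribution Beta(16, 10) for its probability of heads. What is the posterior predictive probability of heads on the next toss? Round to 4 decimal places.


Posterior predictive = E[theta] = alpha/(alpha+beta)
= 16/26
= 0.6154

0.6154


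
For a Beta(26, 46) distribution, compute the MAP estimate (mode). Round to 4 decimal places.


MAP = mode = (a-1)/(a+b-2)
= (26-1)/(26+46-2)
= 25/70 = 0.3571

0.3571


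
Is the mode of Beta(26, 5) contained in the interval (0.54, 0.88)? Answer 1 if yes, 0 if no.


Mode = (a-1)/(a+b-2) = 25/29 = 0.8621
Interval: (0.54, 0.88)
Contains mode? 1

1


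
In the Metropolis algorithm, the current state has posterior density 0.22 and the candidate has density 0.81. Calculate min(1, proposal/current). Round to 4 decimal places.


Ratio = 0.81/0.22 = 3.6818
Acceptance probability = min(1, 3.6818)
= 1.0

1.0


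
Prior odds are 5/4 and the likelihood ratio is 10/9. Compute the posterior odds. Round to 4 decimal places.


Posterior odds = prior odds * likelihood ratio
= (5/4) * (10/9)
= 50 / 36
= 1.3889

1.3889


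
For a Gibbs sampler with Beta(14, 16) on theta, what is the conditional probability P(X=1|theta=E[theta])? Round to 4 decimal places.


E[theta] = 14/(14+16) = 0.4667
P(X=1|theta) = theta = 0.4667

0.4667


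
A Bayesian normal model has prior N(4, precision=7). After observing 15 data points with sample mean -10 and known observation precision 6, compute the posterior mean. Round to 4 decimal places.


Posterior mean = (prior_precision * prior_mean + n * data_precision * data_mean) / (prior_precision + n * data_precision)
Numerator = 7*4 + 15*6*-10 = -872
Denominator = 7 + 15*6 = 97
Posterior mean = -8.9897

-8.9897


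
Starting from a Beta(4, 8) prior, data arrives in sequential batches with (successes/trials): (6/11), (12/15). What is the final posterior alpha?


In sequential Bayesian updating, we sum all successes.
Total successes = 18
Final alpha = 4 + 18 = 22

22


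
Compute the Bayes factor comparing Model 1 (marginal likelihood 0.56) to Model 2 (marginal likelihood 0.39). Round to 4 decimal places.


BF12 = marginal likelihood of M1 / marginal likelihood of M2
= 0.56/0.39
= 1.4359

1.4359


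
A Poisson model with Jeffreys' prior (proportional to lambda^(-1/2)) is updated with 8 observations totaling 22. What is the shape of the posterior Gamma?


Posterior = Gamma(0.5 + S, n)
= Gamma(0.5 + 22, 8)
Posterior shape = 0.5 + S = 0.5 + 22 = 22.5

22.5


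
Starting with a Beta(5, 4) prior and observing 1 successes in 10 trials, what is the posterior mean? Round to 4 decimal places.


Posterior parameters: alpha = 5 + 1 = 6
beta = 4 + 9 = 13
Posterior mean = alpha / (alpha + beta) = 6 / 19
= 0.3158

0.3158


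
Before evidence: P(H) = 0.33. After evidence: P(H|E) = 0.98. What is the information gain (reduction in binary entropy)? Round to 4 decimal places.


Prior entropy = 0.9149
Posterior entropy = 0.1414
Information gain = 0.9149 - 0.1414 = 0.7735

0.7735


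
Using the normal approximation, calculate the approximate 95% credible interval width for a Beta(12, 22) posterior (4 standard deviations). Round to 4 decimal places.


Var(Beta) = 12*22/(34^2 * 35) = 0.0065
SD = 0.0808
Width ~ 4*SD = 0.3231

0.3231


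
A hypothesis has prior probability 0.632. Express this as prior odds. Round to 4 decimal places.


Odds = P(H) / P(not H) = 0.632 / 0.368
= 1.7174

1.7174


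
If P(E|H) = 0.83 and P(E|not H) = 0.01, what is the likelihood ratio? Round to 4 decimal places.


Likelihood ratio = P(E|H) / P(E|not H)
= 0.83 / 0.01
= 83.0

83.0


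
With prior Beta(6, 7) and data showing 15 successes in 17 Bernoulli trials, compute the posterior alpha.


Conjugate update: alpha_posterior = alpha_prior + k
= 6 + 15 = 21

21


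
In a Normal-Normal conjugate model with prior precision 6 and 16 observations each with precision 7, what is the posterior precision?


Posterior precision = prior precision + n * observation precision
= 6 + 16 * 7
= 6 + 112 = 118

118


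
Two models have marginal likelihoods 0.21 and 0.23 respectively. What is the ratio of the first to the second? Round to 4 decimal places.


Evidence ratio = 0.21 / 0.23
= 0.913

0.913


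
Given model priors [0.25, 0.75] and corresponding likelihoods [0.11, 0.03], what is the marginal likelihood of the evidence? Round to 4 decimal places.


P(E) = sum_i P(M_i) P(E|M_i)
= 0.0275 + 0.0225
= 0.05

0.05


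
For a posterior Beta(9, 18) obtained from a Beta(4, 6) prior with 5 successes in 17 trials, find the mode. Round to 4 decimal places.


Mode = (alpha - 1) / (alpha + beta - 2)
= 8 / 25
= 0.32

0.32


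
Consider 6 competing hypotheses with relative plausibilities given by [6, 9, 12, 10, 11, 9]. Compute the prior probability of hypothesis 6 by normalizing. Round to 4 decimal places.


Sum of weights = 6 + 9 + 12 + 10 + 11 + 9 = 57
Normalized prior for H6 = 9 / 57
= 0.1579

0.1579


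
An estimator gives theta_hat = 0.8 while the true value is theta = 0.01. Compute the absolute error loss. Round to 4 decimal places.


The absolute error loss is |theta_hat - theta|
= |0.8 - 0.01|
= 0.79

0.79


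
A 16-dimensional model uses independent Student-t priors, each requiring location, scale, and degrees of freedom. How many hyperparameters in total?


Per parameter: 3 (location, scale, and degrees of freedom).
Total = 16 * 3 = 48

48


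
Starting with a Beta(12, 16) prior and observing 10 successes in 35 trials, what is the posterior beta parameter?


Posterior beta = prior beta + failures
Failures = 35 - 10 = 25
beta_post = 16 + 25 = 41

41


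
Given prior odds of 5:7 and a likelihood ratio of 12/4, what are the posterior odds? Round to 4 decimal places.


Posterior odds = prior odds * LR
Prior odds = 5/7 = 0.7143
LR = 12/4 = 3.0
Posterior odds = 0.7143 * 3.0 = 2.1429

2.1429


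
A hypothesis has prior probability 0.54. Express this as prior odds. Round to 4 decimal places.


Odds = P(H) / P(not H) = 0.54 / 0.46
= 1.1739

1.1739


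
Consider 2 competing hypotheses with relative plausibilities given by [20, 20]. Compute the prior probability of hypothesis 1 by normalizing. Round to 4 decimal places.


Sum of weights = 20 + 20 = 40
Normalized prior for H1 = 20 / 40
= 0.5

0.5


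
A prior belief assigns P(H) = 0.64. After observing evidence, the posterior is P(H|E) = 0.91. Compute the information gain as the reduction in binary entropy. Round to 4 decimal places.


H(prior) = -0.64*log2(0.64) - 0.36*log2(0.36)
= 0.9427
H(post) = -0.91*log2(0.91) - 0.09*log2(0.09)
= 0.4365
IG = 0.9427 - 0.4365 = 0.5062

0.5062


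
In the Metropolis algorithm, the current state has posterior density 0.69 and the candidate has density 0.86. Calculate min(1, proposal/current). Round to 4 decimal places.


Ratio = 0.86/0.69 = 1.2464
Acceptance probability = min(1, 1.2464)
= 1.0

1.0


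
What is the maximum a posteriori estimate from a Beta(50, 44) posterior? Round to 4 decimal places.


The MAP estimate equals the mode of the distribution.
Mode of Beta(a,b) = (a-1)/(a+b-2)
= 49/92
= 0.5326

0.5326


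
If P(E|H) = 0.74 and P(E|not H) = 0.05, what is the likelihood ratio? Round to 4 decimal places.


Likelihood ratio = P(E|H) / P(E|not H)
= 0.74 / 0.05
= 14.8

14.8


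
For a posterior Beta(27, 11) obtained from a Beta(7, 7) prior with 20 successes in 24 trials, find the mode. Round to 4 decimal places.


Mode = (alpha - 1) / (alpha + beta - 2)
= 26 / 36
= 0.7222

0.7222


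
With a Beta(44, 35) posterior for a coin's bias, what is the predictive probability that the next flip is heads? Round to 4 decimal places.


The predictive probability equals the posterior mean.
P(next = heads) = alpha / (alpha + beta)
= 44 / 79 = 0.557

0.557


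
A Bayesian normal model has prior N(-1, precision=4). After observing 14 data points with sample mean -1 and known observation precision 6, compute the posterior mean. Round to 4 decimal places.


Posterior mean = (prior_precision * prior_mean + n * data_precision * data_mean) / (prior_precision + n * data_precision)
Numerator = 4*-1 + 14*6*-1 = -88
Denominator = 4 + 14*6 = 88
Posterior mean = -1.0

-1.0


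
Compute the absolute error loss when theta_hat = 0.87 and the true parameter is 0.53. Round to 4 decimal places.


L = |theta_hat - theta_true|
= |0.87 - 0.53| = 0.34

0.34


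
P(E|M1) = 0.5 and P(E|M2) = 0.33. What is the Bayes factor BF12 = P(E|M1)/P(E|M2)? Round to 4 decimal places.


Bayes factor BF12 = P(E|M1) / P(E|M2)
= 0.5 / 0.33
= 1.5152

1.5152


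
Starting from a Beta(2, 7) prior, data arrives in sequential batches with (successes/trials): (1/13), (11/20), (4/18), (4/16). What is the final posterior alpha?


In sequential Bayesian updating, we sum all successes.
Total successes = 20
Final alpha = 2 + 20 = 22

22


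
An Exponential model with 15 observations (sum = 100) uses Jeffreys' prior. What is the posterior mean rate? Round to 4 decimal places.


Posterior Gamma(15, 100)
E[lambda] = 15/100 = 0.15

0.15


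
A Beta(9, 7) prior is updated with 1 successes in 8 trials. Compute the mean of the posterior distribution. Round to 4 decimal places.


After update: Beta(10, 14)
Mean = 10 / (10 + 14) = 10 / 24
= 0.4167

0.4167


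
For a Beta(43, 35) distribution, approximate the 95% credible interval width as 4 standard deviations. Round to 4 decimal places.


Variance of Beta(a,b) = ab / ((a+b)^2 * (a+b+1))
= 43*35 / ((78)^2 * 79)
= 0.0031
SD = sqrt(0.0031) = 0.056
Width = 4 * SD = 0.2238

0.2238


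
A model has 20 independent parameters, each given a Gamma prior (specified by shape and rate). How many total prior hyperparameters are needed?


Each Gamma prior needs 2 hyperparameters (shape and rate).
Total = 2 * 20 = 40

40


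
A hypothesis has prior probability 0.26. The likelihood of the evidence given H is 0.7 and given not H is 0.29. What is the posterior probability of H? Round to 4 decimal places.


Using Bayes' theorem:
P(E) = 0.26 * 0.7 + 0.74 * 0.29
P(E) = 0.3966
P(H|E) = (0.26 * 0.7) / 0.3966 = 0.4589

0.4589


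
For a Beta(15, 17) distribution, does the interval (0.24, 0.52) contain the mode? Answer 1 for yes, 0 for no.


Mode of Beta(a,b) = (a-1)/(a+b-2)
= (15-1)/(15+17-2) = 0.4667
Check: 0.24 <= 0.4667 <= 0.52?
Result: 1

1


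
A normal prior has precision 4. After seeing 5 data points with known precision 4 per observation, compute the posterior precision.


In the conjugate normal model, precisions add:
tau_posterior = tau_prior + n * tau_data
= 4 + 5*4 = 24

24


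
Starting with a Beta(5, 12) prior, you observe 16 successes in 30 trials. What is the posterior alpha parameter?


For a Beta-Binomial conjugate model:
Posterior alpha = prior alpha + number of successes
= 5 + 16 = 21

21


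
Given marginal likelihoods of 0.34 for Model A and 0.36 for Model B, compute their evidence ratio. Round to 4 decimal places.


Ratio = ML(A) / ML(B) = 0.34/0.36
= 0.9444

0.9444


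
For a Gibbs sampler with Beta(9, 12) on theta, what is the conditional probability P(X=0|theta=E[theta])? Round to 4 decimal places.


E[theta] = 9/(9+12) = 0.4286
P(X=0|theta) = 1 - theta = 0.5714

0.5714


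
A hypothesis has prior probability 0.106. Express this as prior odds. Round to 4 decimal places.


Odds = P(H) / P(not H) = 0.106 / 0.894
= 0.1186

0.1186


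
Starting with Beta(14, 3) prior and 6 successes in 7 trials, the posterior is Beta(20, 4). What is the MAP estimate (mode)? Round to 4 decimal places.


The mode of Beta(a, b) when a > 1 and b > 1 is (a-1)/(a+b-2)
= (20 - 1) / (20 + 4 - 2)
= 19 / 22
= 0.8636

0.8636


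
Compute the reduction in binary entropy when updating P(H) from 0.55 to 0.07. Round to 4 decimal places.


H_before = -p*log2(p) - (1-p)*log2(1-p) for p=0.55: 0.9928
H_after for p=0.07: 0.3659
Reduction = 0.9928 - 0.3659 = 0.6269

0.6269


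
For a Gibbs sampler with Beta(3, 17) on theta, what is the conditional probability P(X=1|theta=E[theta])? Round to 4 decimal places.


E[theta] = 3/(3+17) = 0.15
P(X=1|theta) = theta = 0.15

0.15


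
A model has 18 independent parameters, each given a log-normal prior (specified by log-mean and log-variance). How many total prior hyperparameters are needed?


Each log-normal prior needs 2 hyperparameters (log-mean and log-variance).
Total = 2 * 18 = 36

36


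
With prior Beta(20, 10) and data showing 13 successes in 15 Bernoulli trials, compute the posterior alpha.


Conjugate update: alpha_posterior = alpha_prior + k
= 20 + 13 = 33

33


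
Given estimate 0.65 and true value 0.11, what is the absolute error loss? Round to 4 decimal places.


Absolute error = |estimate - true|
= |0.54| = 0.54

0.54


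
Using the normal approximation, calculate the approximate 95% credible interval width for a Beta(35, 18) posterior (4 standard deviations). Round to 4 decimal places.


Var(Beta) = 35*18/(53^2 * 54) = 0.0042
SD = 0.0644
Width ~ 4*SD = 0.2578

0.2578


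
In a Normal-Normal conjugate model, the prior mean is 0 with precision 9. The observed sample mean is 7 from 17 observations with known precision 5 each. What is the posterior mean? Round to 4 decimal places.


Posterior precision = tau0 + n*tau = 9 + 17*5 = 94
Posterior mean = (tau0*mu0 + n*tau*xbar) / posterior_precision
= (9*0 + 17*5*7) / 94
= 595 / 94 = 6.3298

6.3298


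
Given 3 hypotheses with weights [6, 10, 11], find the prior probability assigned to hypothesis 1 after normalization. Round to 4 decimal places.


To normalize, divide each weight by the sum of all weights.
Sum = 27
Prior(H1) = 6/27 = 0.2222

0.2222


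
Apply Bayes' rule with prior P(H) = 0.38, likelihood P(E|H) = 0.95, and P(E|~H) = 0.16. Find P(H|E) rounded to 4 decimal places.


Step 1: Compute marginal P(E) = P(E|H)P(H) + P(E|~H)P(~H)
= 0.95*0.38 + 0.16*0.62 = 0.4602
Step 2: P(H|E) = P(E|H)P(H)/P(E) = 0.361/0.4602
= 0.7844

0.7844


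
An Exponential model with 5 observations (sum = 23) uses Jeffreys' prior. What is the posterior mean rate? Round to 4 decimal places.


Posterior Gamma(5, 23)
E[lambda] = 5/23 = 0.2174

0.2174


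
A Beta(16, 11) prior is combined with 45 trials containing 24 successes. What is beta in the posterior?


In conjugate updating:
beta_posterior = beta_prior + (n - k)
= 11 + (45 - 24)
= 11 + 21 = 32

32


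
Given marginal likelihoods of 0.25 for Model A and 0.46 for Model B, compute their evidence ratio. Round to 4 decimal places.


Ratio = ML(A) / ML(B) = 0.25/0.46
= 0.5435

0.5435


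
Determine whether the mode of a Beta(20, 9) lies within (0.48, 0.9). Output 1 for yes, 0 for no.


First find the mode: (a-1)/(a+b-2) = 0.7037
Is 0.7037 in (0.48, 0.9)? 1

1


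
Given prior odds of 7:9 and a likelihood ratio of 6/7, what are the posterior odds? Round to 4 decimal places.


Posterior odds = prior odds * LR
Prior odds = 7/9 = 0.7778
LR = 6/7 = 0.8571
Posterior odds = 0.7778 * 0.8571 = 0.6667

0.6667


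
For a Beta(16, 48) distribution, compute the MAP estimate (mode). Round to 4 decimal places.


MAP = mode = (a-1)/(a+b-2)
= (16-1)/(16+48-2)
= 15/62 = 0.2419

0.2419


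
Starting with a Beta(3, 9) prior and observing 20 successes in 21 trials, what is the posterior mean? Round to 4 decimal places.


Posterior parameters: alpha = 3 + 20 = 23
beta = 9 + 1 = 10
Posterior mean = alpha / (alpha + beta) = 23 / 33
= 0.697

0.697


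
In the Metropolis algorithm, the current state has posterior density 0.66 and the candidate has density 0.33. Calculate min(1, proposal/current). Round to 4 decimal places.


Ratio = 0.33/0.66 = 0.5
Acceptance probability = min(1, 0.5)
= 0.5

0.5


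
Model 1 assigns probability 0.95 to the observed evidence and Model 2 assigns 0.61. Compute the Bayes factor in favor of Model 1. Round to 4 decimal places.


BF = P(data|M1) / P(data|M2)
= 0.95 / 0.61 = 1.5574

1.5574


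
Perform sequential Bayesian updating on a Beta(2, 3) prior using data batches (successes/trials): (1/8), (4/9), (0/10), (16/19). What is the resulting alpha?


Accumulate successes: 21
Posterior alpha = prior alpha + sum of successes
= 2 + 21 = 23

23


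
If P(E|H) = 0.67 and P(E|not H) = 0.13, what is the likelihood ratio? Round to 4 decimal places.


Likelihood ratio = P(E|H) / P(E|not H)
= 0.67 / 0.13
= 5.1538

5.1538


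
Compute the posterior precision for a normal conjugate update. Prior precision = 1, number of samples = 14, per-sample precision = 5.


tau_post = tau_0 + n * tau
= 1 + 14 * 5 = 71

71


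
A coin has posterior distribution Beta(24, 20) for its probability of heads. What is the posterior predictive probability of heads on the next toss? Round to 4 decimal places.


Posterior predictive = E[theta] = alpha/(alpha+beta)
= 24/44
= 0.5455

0.5455


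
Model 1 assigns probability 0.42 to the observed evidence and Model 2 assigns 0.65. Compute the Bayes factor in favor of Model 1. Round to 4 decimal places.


BF = P(data|M1) / P(data|M2)
= 0.42 / 0.65 = 0.6462

0.6462


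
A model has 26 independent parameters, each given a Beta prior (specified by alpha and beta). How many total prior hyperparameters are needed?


Each Beta prior needs 2 hyperparameters (alpha and beta).
Total = 2 * 26 = 52

52


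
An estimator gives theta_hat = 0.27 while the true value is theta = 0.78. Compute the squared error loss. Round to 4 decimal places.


The squared error loss is (theta_hat - theta)^2
= (0.27 - 0.78)^2
= (-0.51)^2 = 0.2601

0.2601


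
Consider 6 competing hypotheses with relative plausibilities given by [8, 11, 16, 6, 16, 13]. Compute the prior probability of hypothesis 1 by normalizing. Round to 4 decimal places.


Sum of weights = 8 + 11 + 16 + 6 + 16 + 13 = 70
Normalized prior for H1 = 8 / 70
= 0.1143

0.1143


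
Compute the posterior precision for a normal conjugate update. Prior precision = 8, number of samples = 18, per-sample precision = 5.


tau_post = tau_0 + n * tau
= 8 + 18 * 5 = 98

98


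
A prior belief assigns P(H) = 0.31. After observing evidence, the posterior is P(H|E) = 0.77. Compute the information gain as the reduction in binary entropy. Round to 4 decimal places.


H(prior) = -0.31*log2(0.31) - 0.69*log2(0.69)
= 0.8932
H(post) = -0.77*log2(0.77) - 0.23*log2(0.23)
= 0.778
IG = 0.8932 - 0.778 = 0.1152

0.1152


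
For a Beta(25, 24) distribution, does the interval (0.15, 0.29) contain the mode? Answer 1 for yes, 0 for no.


Mode of Beta(a,b) = (a-1)/(a+b-2)
= (25-1)/(25+24-2) = 0.5106
Check: 0.15 <= 0.5106 <= 0.29?
Result: 0

0


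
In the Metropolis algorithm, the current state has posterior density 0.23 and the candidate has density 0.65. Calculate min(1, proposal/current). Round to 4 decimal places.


Ratio = 0.65/0.23 = 2.8261
Acceptance probability = min(1, 2.8261)
= 1.0

1.0


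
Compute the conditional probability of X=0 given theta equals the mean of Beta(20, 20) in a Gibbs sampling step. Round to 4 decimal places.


Mean of Beta(20, 20) = 0.5
P(X=0 | theta=0.5) = 0.5

0.5


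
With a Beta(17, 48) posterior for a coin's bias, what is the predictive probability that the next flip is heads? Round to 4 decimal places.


The predictive probability equals the posterior mean.
P(next = heads) = alpha / (alpha + beta)
= 17 / 65 = 0.2615

0.2615


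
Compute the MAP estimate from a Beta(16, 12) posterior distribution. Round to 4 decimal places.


MAP = mode of Beta distribution
= (alpha - 1)/(alpha + beta - 2)
= (16-1)/(16+12-2)
= 15/26 = 0.5769

0.5769


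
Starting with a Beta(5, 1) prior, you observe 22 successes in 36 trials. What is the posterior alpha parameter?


For a Beta-Binomial conjugate model:
Posterior alpha = prior alpha + number of successes
= 5 + 22 = 27

27


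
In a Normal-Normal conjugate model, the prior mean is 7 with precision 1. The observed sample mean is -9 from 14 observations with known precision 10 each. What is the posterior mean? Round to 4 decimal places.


Posterior precision = tau0 + n*tau = 1 + 14*10 = 141
Posterior mean = (tau0*mu0 + n*tau*xbar) / posterior_precision
= (1*7 + 14*10*-9) / 141
= -1253 / 141 = -8.8865

-8.8865


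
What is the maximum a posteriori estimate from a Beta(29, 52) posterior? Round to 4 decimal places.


The MAP estimate equals the mode of the distribution.
Mode of Beta(a,b) = (a-1)/(a+b-2)
= 28/79
= 0.3544

0.3544


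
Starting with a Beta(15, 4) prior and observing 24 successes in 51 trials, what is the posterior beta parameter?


Posterior beta = prior beta + failures
Failures = 51 - 24 = 27
beta_post = 4 + 27 = 31

31


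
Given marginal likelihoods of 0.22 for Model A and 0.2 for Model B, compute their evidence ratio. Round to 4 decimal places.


Ratio = ML(A) / ML(B) = 0.22/0.2
= 1.1

1.1


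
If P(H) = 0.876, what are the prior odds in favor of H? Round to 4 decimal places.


Prior odds = P(H) / (1 - P(H))
= 0.876 / 0.124
= 7.0645

7.0645


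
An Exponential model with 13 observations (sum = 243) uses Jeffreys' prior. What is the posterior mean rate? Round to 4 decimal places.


Posterior Gamma(13, 243)
E[lambda] = 13/243 = 0.0535

0.0535


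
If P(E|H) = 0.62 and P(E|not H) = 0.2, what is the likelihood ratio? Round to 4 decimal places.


Likelihood ratio = P(E|H) / P(E|not H)
= 0.62 / 0.2
= 3.1

3.1


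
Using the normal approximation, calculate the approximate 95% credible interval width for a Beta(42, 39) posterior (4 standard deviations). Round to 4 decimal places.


Var(Beta) = 42*39/(81^2 * 82) = 0.003
SD = 0.0552
Width ~ 4*SD = 0.2207

0.2207


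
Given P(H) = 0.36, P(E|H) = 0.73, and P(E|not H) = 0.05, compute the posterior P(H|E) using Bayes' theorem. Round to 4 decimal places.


By Bayes' theorem: P(H|E) = P(E|H)*P(H) / P(E)
P(E) = P(E|H)*P(H) + P(E|not H)*P(not H)
P(E) = 0.73*0.36 + 0.05*0.64 = 0.2948
P(H|E) = 0.73*0.36 / 0.2948 = 0.8915

0.8915


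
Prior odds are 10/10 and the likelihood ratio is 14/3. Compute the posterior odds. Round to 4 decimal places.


Posterior odds = prior odds * likelihood ratio
= (10/10) * (14/3)
= 140 / 30
= 4.6667

4.6667


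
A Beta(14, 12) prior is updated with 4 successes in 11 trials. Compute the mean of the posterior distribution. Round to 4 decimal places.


After update: Beta(18, 19)
Mean = 18 / (18 + 19) = 18 / 37
= 0.4865

0.4865


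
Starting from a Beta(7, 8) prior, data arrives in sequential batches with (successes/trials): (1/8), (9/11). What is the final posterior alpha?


In sequential Bayesian updating, we sum all successes.
Total successes = 10
Final alpha = 7 + 10 = 17

17


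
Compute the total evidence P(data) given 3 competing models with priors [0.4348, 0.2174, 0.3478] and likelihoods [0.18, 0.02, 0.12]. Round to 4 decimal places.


Marginal likelihood = sum P(model_i) * P(data|model_i)
Model 1: 0.4348 * 0.18 = 0.0783
Model 2: 0.2174 * 0.02 = 0.0043
Model 3: 0.3478 * 0.12 = 0.0417
Total = 0.1243

0.1243


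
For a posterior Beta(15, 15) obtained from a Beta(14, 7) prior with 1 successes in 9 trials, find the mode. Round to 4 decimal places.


Mode = (alpha - 1) / (alpha + beta - 2)
= 14 / 28
= 0.5

0.5


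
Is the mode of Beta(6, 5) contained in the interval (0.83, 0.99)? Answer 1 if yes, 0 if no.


Mode = (a-1)/(a+b-2) = 5/9 = 0.5556
Interval: (0.83, 0.99)
Contains mode? 0

0


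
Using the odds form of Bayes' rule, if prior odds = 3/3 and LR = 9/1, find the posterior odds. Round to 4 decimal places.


Bayes' rule in odds form: posterior odds = prior odds * LR
= (3 * 9) / (3 * 1)
= 27/3 = 9.0

9.0


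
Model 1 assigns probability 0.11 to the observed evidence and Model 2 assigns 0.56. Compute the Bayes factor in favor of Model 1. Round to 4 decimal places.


BF = P(data|M1) / P(data|M2)
= 0.11 / 0.56 = 0.1964

0.1964


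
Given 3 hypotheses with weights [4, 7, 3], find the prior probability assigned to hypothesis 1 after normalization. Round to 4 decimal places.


To normalize, divide each weight by the sum of all weights.
Sum = 14
Prior(H1) = 4/14 = 0.2857

0.2857


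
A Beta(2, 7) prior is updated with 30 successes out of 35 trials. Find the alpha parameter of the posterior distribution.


In the Beta-Binomial conjugate update:
alpha_post = alpha_prior + successes
= 2 + 30
= 32

32


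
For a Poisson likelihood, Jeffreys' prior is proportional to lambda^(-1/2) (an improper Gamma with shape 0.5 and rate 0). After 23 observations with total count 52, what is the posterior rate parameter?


Jeffreys' prior for Poisson is proportional to lambda^(-1/2).
Posterior is Gamma(0.5 + S, 0 + n) = Gamma(0.5 + 52, 23).
Posterior rate = 0 + n = 23

23.0


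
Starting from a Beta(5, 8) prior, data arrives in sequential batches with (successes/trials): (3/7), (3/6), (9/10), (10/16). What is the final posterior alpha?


In sequential Bayesian updating, we sum all successes.
Total successes = 25
Final alpha = 5 + 25 = 30

30
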